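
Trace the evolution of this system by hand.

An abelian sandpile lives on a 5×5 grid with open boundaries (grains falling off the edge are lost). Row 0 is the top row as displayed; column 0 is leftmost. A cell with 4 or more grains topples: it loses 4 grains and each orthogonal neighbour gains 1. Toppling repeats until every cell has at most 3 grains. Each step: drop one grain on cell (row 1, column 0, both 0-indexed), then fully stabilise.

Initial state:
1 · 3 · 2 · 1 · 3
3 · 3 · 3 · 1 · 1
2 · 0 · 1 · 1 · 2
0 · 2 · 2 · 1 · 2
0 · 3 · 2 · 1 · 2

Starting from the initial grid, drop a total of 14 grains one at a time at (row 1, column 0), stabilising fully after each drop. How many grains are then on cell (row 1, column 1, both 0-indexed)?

k=0  1 · 3 · 2 · 1 · 3
3 · 3 · 3 · 1 · 1
2 · 0 · 1 · 1 · 2
0 · 2 · 2 · 1 · 2
0 · 3 · 2 · 1 · 2
k=1  3 · 1 · 0 · 2 · 3
1 · 2 · 1 · 2 · 1
3 · 1 · 2 · 1 · 2
0 · 2 · 2 · 1 · 2
0 · 3 · 2 · 1 · 2
k=2  3 · 1 · 0 · 2 · 3
2 · 2 · 1 · 2 · 1
3 · 1 · 2 · 1 · 2
0 · 2 · 2 · 1 · 2
0 · 3 · 2 · 1 · 2
k=3  3 · 1 · 0 · 2 · 3
3 · 2 · 1 · 2 · 1
3 · 1 · 2 · 1 · 2
0 · 2 · 2 · 1 · 2
0 · 3 · 2 · 1 · 2
k=4  0 · 2 · 0 · 2 · 3
2 · 3 · 1 · 2 · 1
0 · 2 · 2 · 1 · 2
1 · 2 · 2 · 1 · 2
0 · 3 · 2 · 1 · 2
k=5  0 · 2 · 0 · 2 · 3
3 · 3 · 1 · 2 · 1
0 · 2 · 2 · 1 · 2
1 · 2 · 2 · 1 · 2
0 · 3 · 2 · 1 · 2
k=6  1 · 3 · 0 · 2 · 3
1 · 0 · 2 · 2 · 1
1 · 3 · 2 · 1 · 2
1 · 2 · 2 · 1 · 2
0 · 3 · 2 · 1 · 2
k=7  1 · 3 · 0 · 2 · 3
2 · 0 · 2 · 2 · 1
1 · 3 · 2 · 1 · 2
1 · 2 · 2 · 1 · 2
0 · 3 · 2 · 1 · 2
k=8  1 · 3 · 0 · 2 · 3
3 · 0 · 2 · 2 · 1
1 · 3 · 2 · 1 · 2
1 · 2 · 2 · 1 · 2
0 · 3 · 2 · 1 · 2
k=9  2 · 3 · 0 · 2 · 3
0 · 1 · 2 · 2 · 1
2 · 3 · 2 · 1 · 2
1 · 2 · 2 · 1 · 2
0 · 3 · 2 · 1 · 2
k=10  2 · 3 · 0 · 2 · 3
1 · 1 · 2 · 2 · 1
2 · 3 · 2 · 1 · 2
1 · 2 · 2 · 1 · 2
0 · 3 · 2 · 1 · 2
k=11  2 · 3 · 0 · 2 · 3
2 · 1 · 2 · 2 · 1
2 · 3 · 2 · 1 · 2
1 · 2 · 2 · 1 · 2
0 · 3 · 2 · 1 · 2
k=12  2 · 3 · 0 · 2 · 3
3 · 1 · 2 · 2 · 1
2 · 3 · 2 · 1 · 2
1 · 2 · 2 · 1 · 2
0 · 3 · 2 · 1 · 2
k=13  3 · 3 · 0 · 2 · 3
0 · 2 · 2 · 2 · 1
3 · 3 · 2 · 1 · 2
1 · 2 · 2 · 1 · 2
0 · 3 · 2 · 1 · 2
k=14  3 · 3 · 0 · 2 · 3
1 · 2 · 2 · 2 · 1
3 · 3 · 2 · 1 · 2
1 · 2 · 2 · 1 · 2
0 · 3 · 2 · 1 · 2

2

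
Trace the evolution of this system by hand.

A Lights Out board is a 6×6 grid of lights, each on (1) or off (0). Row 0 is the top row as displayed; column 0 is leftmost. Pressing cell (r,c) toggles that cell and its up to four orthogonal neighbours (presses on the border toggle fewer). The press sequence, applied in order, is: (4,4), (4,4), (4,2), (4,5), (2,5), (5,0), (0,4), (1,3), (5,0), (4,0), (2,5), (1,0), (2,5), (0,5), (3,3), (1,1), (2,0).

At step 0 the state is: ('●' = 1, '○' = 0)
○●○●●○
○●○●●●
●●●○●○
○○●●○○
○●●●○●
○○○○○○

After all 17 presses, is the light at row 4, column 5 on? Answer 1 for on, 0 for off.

0

[0] ○●○●●○
○●○●●●
●●●○●○
○○●●○○
○●●●○●
○○○○○○
[1] ○●○●●○
○●○●●●
●●●○●○
○○●●●○
○●●○●○
○○○○●○
[2] ○●○●●○
○●○●●●
●●●○●○
○○●●○○
○●●●○●
○○○○○○
[3] ○●○●●○
○●○●●●
●●●○●○
○○○●○○
○○○○○●
○○●○○○
[4] ○●○●●○
○●○●●●
●●●○●○
○○○●○●
○○○○●○
○○●○○●
[5] ○●○●●○
○●○●●○
●●●○○●
○○○●○○
○○○○●○
○○●○○●
[6] ○●○●●○
○●○●●○
●●●○○●
○○○●○○
●○○○●○
●●●○○●
[7] ○●○○○●
○●○●○○
●●●○○●
○○○●○○
●○○○●○
●●●○○●
[8] ○●○●○●
○●●○●○
●●●●○●
○○○●○○
●○○○●○
●●●○○●
[9] ○●○●○●
○●●○●○
●●●●○●
○○○●○○
○○○○●○
○○●○○●
[10] ○●○●○●
○●●○●○
●●●●○●
●○○●○○
●●○○●○
●○●○○●
[11] ○●○●○●
○●●○●●
●●●●●○
●○○●○●
●●○○●○
●○●○○●
[12] ●●○●○●
●○●○●●
○●●●●○
●○○●○●
●●○○●○
●○●○○●
[13] ●●○●○●
●○●○●○
○●●●○●
●○○●○○
●●○○●○
●○●○○●
[14] ●●○●●○
●○●○●●
○●●●○●
●○○●○○
●●○○●○
●○●○○●
[15] ●●○●●○
●○●○●●
○●●○○●
●○●○●○
●●○●●○
●○●○○●
[16] ●○○●●○
○●○○●●
○○●○○●
●○●○●○
●●○●●○
●○●○○●
[17] ●○○●●○
●●○○●●
●●●○○●
○○●○●○
●●○●●○
●○●○○●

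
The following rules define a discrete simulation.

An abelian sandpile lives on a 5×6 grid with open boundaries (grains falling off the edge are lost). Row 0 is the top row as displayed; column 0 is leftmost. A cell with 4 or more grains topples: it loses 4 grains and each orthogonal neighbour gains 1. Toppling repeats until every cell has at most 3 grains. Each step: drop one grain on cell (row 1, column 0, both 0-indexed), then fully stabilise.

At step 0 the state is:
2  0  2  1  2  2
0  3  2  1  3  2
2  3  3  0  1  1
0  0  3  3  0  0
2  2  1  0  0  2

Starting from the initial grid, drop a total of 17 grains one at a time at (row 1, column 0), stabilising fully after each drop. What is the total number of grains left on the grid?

gen 0: 2  0  2  1  2  2
0  3  2  1  3  2
2  3  3  0  1  1
0  0  3  3  0  0
2  2  1  0  0  2
gen 1: 2  0  2  1  2  2
1  3  2  1  3  2
2  3  3  0  1  1
0  0  3  3  0  0
2  2  1  0  0  2
gen 2: 2  0  2  1  2  2
2  3  2  1  3  2
2  3  3  0  1  1
0  0  3  3  0  0
2  2  1  0  0  2
gen 3: 2  0  2  1  2  2
3  3  2  1  3  2
2  3  3  0  1  1
0  0  3  3  0  0
2  2  1  0  0  2
gen 4: 3  1  3  1  2  2
2  2  0  2  3  2
0  2  2  2  1  1
1  2  1  0  1  0
2  2  2  1  0  2
gen 5: 3  1  3  1  2  2
3  2  0  2  3  2
0  2  2  2  1  1
1  2  1  0  1  0
2  2  2  1  0  2
gen 6: 0  2  3  1  2  2
1  3  0  2  3  2
1  2  2  2  1  1
1  2  1  0  1  0
2  2  2  1  0  2
gen 7: 0  2  3  1  2  2
2  3  0  2  3  2
1  2  2  2  1  1
1  2  1  0  1  0
2  2  2  1  0  2
gen 8: 0  2  3  1  2  2
3  3  0  2  3  2
1  2  2  2  1  1
1  2  1  0  1  0
2  2  2  1  0  2
gen 9: 1  3  3  1  2  2
1  0  1  2  3  2
2  3  2  2  1  1
1  2  1  0  1  0
2  2  2  1  0  2
gen 10: 1  3  3  1  2  2
2  0  1  2  3  2
2  3  2  2  1  1
1  2  1  0  1  0
2  2  2  1  0  2
gen 11: 1  3  3  1  2  2
3  0  1  2  3  2
2  3  2  2  1  1
1  2  1  0  1  0
2  2  2  1  0  2
gen 12: 2  3  3  1  2  2
0  1  1  2  3  2
3  3  2  2  1  1
1  2  1  0  1  0
2  2  2  1  0  2
gen 13: 2  3  3  1  2  2
1  1  1  2  3  2
3  3  2  2  1  1
1  2  1  0  1  0
2  2  2  1  0  2
gen 14: 2  3  3  1  2  2
2  1  1  2  3  2
3  3  2  2  1  1
1  2  1  0  1  0
2  2  2  1  0  2
gen 15: 2  3  3  1  2  2
3  1  1  2  3  2
3  3  2  2  1  1
1  2  1  0  1  0
2  2  2  1  0  2
gen 16: 3  3  3  1  2  2
1  3  1  2  3  2
1  0  3  2  1  1
2  3  1  0  1  0
2  2  2  1  0  2
gen 17: 3  3  3  1  2  2
2  3  1  2  3  2
1  0  3  2  1  1
2  3  1  0  1  0
2  2  2  1  0  2

51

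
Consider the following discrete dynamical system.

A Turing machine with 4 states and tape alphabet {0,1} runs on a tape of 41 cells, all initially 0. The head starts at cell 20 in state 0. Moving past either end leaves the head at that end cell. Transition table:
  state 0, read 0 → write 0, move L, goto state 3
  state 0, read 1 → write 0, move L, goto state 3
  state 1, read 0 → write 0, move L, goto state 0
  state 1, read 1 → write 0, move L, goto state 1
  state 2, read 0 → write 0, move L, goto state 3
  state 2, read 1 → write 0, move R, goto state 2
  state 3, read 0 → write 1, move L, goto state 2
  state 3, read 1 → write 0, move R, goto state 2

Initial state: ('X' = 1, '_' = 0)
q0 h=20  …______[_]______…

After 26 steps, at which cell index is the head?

step 0: q0 h=20  …______[_]______…
step 1: q3 h=19  …______[_]______…
step 2: q2 h=18  …______[_]X_____…
step 3: q3 h=17  …______[_]_X____…
step 4: q2 h=16  …______[_]X_X___…
step 5: q3 h=15  …______[_]_X_X__…
step 6: q2 h=14  …______[_]X_X_X_…
step 7: q3 h=13  …______[_]_X_X_X…
step 8: q2 h=12  …______[_]X_X_X_…
step 9: q3 h=11  …______[_]_X_X_X…
step 10: q2 h=10  …______[_]X_X_X_…
step 11: q3 h= 9  …______[_]_X_X_X…
step 12: q2 h= 8  …______[_]X_X_X_…
step 13: q3 h= 7  …______[_]_X_X_X…
step 14: q2 h= 6  |______[_]X_X_X_…
step 15: q3 h= 5  |_____[_]_X_X_X…
step 16: q2 h= 4  |____[_]X_X_X_…
step 17: q3 h= 3  |___[_]_X_X_X…
step 18: q2 h= 2  |__[_]X_X_X_…
step 19: q3 h= 1  |_[_]_X_X_X…
step 20: q2 h= 0  |[_]X_X_X_…
step 21: q3 h= 0  |[_]X_X_X_…
step 22: q2 h= 0  |[X]X_X_X_…
step 23: q2 h= 1  |_[X]_X_X_X…
step 24: q2 h= 2  |__[_]X_X_X_…
step 25: q3 h= 1  |_[_]_X_X_X…
step 26: q2 h= 0  |[_]X_X_X_…

0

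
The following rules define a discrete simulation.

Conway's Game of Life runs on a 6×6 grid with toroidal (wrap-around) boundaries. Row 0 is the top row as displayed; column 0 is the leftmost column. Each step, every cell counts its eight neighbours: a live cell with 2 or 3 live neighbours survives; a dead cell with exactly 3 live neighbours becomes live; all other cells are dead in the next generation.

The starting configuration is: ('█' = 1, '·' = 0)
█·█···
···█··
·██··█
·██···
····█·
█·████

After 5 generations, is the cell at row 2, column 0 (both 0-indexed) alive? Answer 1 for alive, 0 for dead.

1

gen 0: █·█···
···█··
·██··█
·██···
····█·
█·████
gen 1: █·█···
█··█··
██·█··
████··
█···█·
█·█·█·
gen 2: █·█···
█··█·█
···███
···██·
█···█·
█·····
gen 3: █·····
████··
█·█···
······
···██·
█·····
gen 4: █·█··█
█·██·█
█·██··
···█··
······
·····█
gen 5: ··██··
······
█····█
··██··
······
█····█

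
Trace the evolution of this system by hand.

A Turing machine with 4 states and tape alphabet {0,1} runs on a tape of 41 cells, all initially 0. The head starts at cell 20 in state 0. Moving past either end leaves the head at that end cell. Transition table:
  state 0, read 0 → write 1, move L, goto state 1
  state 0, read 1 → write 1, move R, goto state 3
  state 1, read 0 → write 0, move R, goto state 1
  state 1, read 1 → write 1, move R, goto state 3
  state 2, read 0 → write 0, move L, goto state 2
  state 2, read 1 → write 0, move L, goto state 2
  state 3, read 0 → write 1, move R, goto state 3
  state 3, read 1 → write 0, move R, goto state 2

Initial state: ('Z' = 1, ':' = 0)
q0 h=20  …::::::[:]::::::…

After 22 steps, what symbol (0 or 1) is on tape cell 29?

gen 0: q0 h=20  …::::::[:]::::::…
gen 1: q1 h=19  …::::::[:]Z:::::…
gen 2: q1 h=20  …::::::[Z]::::::…
gen 3: q3 h=21  …:::::Z[:]::::::…
gen 4: q3 h=22  …::::ZZ[:]::::::…
gen 5: q3 h=23  …:::ZZZ[:]::::::…
gen 6: q3 h=24  …::ZZZZ[:]::::::…
gen 7: q3 h=25  …:ZZZZZ[:]::::::…
gen 8: q3 h=26  …ZZZZZZ[:]::::::…
gen 9: q3 h=27  …ZZZZZZ[:]::::::…
gen 10: q3 h=28  …ZZZZZZ[:]::::::…
gen 11: q3 h=29  …ZZZZZZ[:]::::::…
gen 12: q3 h=30  …ZZZZZZ[:]::::::…
gen 13: q3 h=31  …ZZZZZZ[:]::::::…
gen 14: q3 h=32  …ZZZZZZ[:]::::::…
gen 15: q3 h=33  …ZZZZZZ[:]::::::…
gen 16: q3 h=34  …ZZZZZZ[:]::::::|
gen 17: q3 h=35  …ZZZZZZ[:]:::::|
gen 18: q3 h=36  …ZZZZZZ[:]::::|
gen 19: q3 h=37  …ZZZZZZ[:]:::|
gen 20: q3 h=38  …ZZZZZZ[:]::|
gen 21: q3 h=39  …ZZZZZZ[:]:|
gen 22: q3 h=40  …ZZZZZZ[:]|

1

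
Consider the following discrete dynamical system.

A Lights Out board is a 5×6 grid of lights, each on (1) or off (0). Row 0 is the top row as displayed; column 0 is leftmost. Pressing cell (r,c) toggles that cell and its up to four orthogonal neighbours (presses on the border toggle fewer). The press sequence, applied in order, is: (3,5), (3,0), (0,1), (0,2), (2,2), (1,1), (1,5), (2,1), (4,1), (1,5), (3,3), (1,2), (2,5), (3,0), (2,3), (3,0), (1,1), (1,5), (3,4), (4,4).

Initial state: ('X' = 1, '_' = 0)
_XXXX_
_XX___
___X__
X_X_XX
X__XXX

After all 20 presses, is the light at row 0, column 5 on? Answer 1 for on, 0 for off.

1

gen 0: _XXXX_
_XX___
___X__
X_X_XX
X__XXX
gen 1: _XXXX_
_XX___
___X_X
X_X___
X__XX_
gen 2: _XXXX_
_XX___
X__X_X
_XX___
___XX_
gen 3: X__XX_
__X___
X__X_X
_XX___
___XX_
gen 4: XXX_X_
______
X__X_X
_XX___
___XX_
gen 5: XXX_X_
__X___
XXX__X
_X____
___XX_
gen 6: X_X_X_
XX____
X_X__X
_X____
___XX_
gen 7: X_X_XX
XX__XX
X_X___
_X____
___XX_
gen 8: X_X_XX
X___XX
_X____
______
___XX_
gen 9: X_X_XX
X___XX
_X____
_X____
XXXXX_
gen 10: X_X_X_
X_____
_X___X
_X____
XXXXX_
gen 11: X_X_X_
X_____
_X_X_X
_XXXX_
XXX_X_
gen 12: X___X_
XXXX__
_XXX_X
_XXXX_
XXX_X_
gen 13: X___X_
XXXX_X
_XXXX_
_XXXXX
XXX_X_
gen 14: X___X_
XXXX_X
XXXXX_
X_XXXX
_XX_X_
gen 15: X___X_
XXX__X
XX____
X_X_XX
_XX_X_
gen 16: X___X_
XXX__X
_X____
_XX_XX
XXX_X_
gen 17: XX__X_
_____X
______
_XX_XX
XXX_X_
gen 18: XX__XX
____X_
_____X
_XX_XX
XXX_X_
gen 19: XX__XX
____X_
____XX
_XXX__
XXX___
gen 20: XX__XX
____X_
____XX
_XXXX_
XXXXXX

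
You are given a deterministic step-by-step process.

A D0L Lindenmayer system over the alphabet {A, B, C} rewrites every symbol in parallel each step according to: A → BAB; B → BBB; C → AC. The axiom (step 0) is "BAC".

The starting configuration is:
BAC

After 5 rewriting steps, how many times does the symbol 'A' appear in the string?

0) BAC
1) BBBBABAC
2) BBBBBBBBBBBBBABBBBBABAC
3) BBBBBBBBBBBBBBBBBBBBBBBBBBBBBBBBBBBBBBBBABBBBBBBBBBBBBBBBBABBBBBABAC
4) BBBBBBBBBBBBBBBBBBBBBBBBBBBBBBBBBBBBBBBBBBBBBBBBBBBBBBBBBB…BBBBBBBBBBBBBBBBBBBBBBBBBBBBBBABBBBBBBBBBBBBBBBBABBBBBABAC  (len 203)
5) BBBBBBBBBBBBBBBBBBBBBBBBBBBBBBBBBBBBBBBBBBBBBBBBBBBBBBBBBB…BBBBBBBBBBBBBBBBBBBBBBBBBBBBBBABBBBBBBBBBBBBBBBBABBBBBABAC  (len 608)

6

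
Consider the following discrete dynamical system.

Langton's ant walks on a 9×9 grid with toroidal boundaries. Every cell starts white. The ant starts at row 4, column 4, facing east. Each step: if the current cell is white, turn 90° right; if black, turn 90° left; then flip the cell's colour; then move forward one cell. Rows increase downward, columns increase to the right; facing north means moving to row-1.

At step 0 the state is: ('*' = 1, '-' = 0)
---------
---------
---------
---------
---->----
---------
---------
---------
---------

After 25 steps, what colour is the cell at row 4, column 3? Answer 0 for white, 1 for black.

k=0  ---------
---------
---------
---------
---->----
---------
---------
---------
---------
k=1  ---------
---------
---------
---------
----*----
----v----
---------
---------
---------
k=2  ---------
---------
---------
---------
----*----
---<*----
---------
---------
---------
k=3  ---------
---------
---------
---------
---^*----
---**----
---------
---------
---------
k=4  ---------
---------
---------
---------
---*>----
---**----
---------
---------
---------
k=5  ---------
---------
---------
----^----
---*-----
---**----
---------
---------
---------
k=6  ---------
---------
---------
----*>---
---*-----
---**----
---------
---------
---------
k=7  ---------
---------
---------
----**---
---*-v---
---**----
---------
---------
---------
k=8  ---------
---------
---------
----**---
---*<*---
---**----
---------
---------
---------
k=9  ---------
---------
---------
----^*---
---***---
---**----
---------
---------
---------
k=10  ---------
---------
---------
---<-*---
---***---
---**----
---------
---------
---------
k=11  ---------
---------
---^-----
---*-*---
---***---
---**----
---------
---------
---------
k=12  ---------
---------
---*>----
---*-*---
---***---
---**----
---------
---------
---------
k=13  ---------
---------
---**----
---*v*---
---***---
---**----
---------
---------
---------
k=14  ---------
---------
---**----
---<**---
---***---
---**----
---------
---------
---------
k=15  ---------
---------
---**----
----**---
---v**---
---**----
---------
---------
---------
k=16  ---------
---------
---**----
----**---
---->*---
---**----
---------
---------
---------
k=17  ---------
---------
---**----
----^*---
-----*---
---**----
---------
---------
---------
k=18  ---------
---------
---**----
---<-*---
-----*---
---**----
---------
---------
---------
k=19  ---------
---------
---^*----
---*-*---
-----*---
---**----
---------
---------
---------
k=20  ---------
---------
--<-*----
---*-*---
-----*---
---**----
---------
---------
---------
k=21  ---------
--^------
--*-*----
---*-*---
-----*---
---**----
---------
---------
---------
k=22  ---------
--*>-----
--*-*----
---*-*---
-----*---
---**----
---------
---------
---------
k=23  ---------
--**-----
--*v*----
---*-*---
-----*---
---**----
---------
---------
---------
k=24  ---------
--**-----
--<**----
---*-*---
-----*---
---**----
---------
---------
---------
k=25  ---------
--**-----
---**----
--v*-*---
-----*---
---**----
---------
---------
---------

0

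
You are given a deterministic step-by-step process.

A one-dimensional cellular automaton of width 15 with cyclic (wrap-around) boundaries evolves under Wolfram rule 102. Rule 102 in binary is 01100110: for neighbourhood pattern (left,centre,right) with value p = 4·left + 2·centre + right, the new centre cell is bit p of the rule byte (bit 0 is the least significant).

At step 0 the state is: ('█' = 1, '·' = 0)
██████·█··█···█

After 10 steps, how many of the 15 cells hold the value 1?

gen 0: ██████·█··█···█
gen 1: ·····███·██··█·
gen 2: ····█··██·█·██·
gen 3: ···██·█·████·█·
gen 4: ··█·████···███·
gen 5: ·███···█··█··█·
gen 6: █··█··██·██·██·
gen 7: █·██·█·██·██·██
gen 8: ██·████·██·██··
gen 9: ·██···██·██·█·█
gen 10: █·█··█·██·█████

10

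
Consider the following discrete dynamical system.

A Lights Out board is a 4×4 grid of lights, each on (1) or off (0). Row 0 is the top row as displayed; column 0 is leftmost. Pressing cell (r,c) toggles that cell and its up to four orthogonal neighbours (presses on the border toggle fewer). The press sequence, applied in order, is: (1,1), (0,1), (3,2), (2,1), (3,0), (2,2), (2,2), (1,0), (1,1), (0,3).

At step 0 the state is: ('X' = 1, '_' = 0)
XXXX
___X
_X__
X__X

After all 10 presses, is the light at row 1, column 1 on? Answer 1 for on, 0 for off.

1

0) XXXX
___X
_X__
X__X
1) X_XX
XXXX
____
X__X
2) _X_X
X_XX
____
X__X
3) _X_X
X_XX
__X_
XXX_
4) _X_X
XXXX
XX__
X_X_
5) _X_X
XXXX
_X__
_XX_
6) _X_X
XX_X
__XX
_X__
7) _X_X
XXXX
_X__
_XX_
8) XX_X
__XX
XX__
_XX_
9) X__X
XX_X
X___
_XX_
10) X_X_
XX__
X___
_XX_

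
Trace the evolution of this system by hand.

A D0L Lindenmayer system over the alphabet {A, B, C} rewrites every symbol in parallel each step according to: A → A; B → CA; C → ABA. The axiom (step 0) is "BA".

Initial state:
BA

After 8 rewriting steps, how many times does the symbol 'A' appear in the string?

13

gen 0: BA
gen 1: CAA
gen 2: ABAAA
gen 3: ACAAAA
gen 4: AABAAAAA
gen 5: AACAAAAAA
gen 6: AAABAAAAAAA
gen 7: AAACAAAAAAAA
gen 8: AAAABAAAAAAAAA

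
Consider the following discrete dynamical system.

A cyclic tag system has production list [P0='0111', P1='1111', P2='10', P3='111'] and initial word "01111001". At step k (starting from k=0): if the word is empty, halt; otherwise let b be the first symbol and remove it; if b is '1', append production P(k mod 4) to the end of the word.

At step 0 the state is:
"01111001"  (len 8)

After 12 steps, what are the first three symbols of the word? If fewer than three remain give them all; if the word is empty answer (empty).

101

gen 0: "01111001"  (len 8)
gen 1: "1111001"  (len 7)
gen 2: "1110011111"  (len 10)
gen 3: "11001111110"  (len 11)
gen 4: "1001111110111"  (len 13)
gen 5: "0011111101110111"  (len 16)
gen 6: "011111101110111"  (len 15)
gen 7: "11111101110111"  (len 14)
gen 8: "1111101110111111"  (len 16)
gen 9: "1111011101111110111"  (len 19)
gen 10: "1110111011111101111111"  (len 22)
gen 11: "11011101111110111111110"  (len 23)
gen 12: "1011101111110111111110111"  (len 25)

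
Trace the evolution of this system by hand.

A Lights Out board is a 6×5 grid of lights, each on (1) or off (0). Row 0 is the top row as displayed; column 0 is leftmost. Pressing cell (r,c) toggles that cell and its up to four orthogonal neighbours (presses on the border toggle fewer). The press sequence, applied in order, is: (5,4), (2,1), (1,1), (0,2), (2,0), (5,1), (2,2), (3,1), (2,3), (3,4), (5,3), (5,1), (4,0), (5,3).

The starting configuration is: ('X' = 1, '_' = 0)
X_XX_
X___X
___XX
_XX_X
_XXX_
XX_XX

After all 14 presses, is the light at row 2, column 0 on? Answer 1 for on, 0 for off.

[0] X_XX_
X___X
___XX
_XX_X
_XXX_
XX_XX
[1] X_XX_
X___X
___XX
_XX_X
_XXXX
XX___
[2] X_XX_
XX__X
XXXXX
__X_X
_XXXX
XX___
[3] XXXX_
__X_X
X_XXX
__X_X
_XXXX
XX___
[4] X____
____X
X_XXX
__X_X
_XXXX
XX___
[5] X____
X___X
_XXXX
X_X_X
_XXXX
XX___
[6] X____
X___X
_XXXX
X_X_X
__XXX
__X__
[7] X____
X_X_X
____X
X___X
__XXX
__X__
[8] X____
X_X_X
_X__X
_XX_X
_XXXX
__X__
[9] X____
X_XXX
_XXX_
_XXXX
_XXXX
__X__
[10] X____
X_XXX
_XXXX
_XX__
_XXX_
__X__
[11] X____
X_XXX
_XXXX
_XX__
_XX__
___XX
[12] X____
X_XXX
_XXXX
_XX__
__X__
XXXXX
[13] X____
X_XXX
_XXXX
XXX__
XXX__
_XXXX
[14] X____
X_XXX
_XXXX
XXX__
XXXX_
_X___

0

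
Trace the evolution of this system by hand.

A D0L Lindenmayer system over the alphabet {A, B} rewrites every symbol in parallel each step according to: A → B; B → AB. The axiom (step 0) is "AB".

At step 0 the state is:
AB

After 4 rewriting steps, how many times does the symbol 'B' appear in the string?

8

step 0: AB
step 1: BAB
step 2: ABBAB
step 3: BABABBAB
step 4: ABBABBABABBAB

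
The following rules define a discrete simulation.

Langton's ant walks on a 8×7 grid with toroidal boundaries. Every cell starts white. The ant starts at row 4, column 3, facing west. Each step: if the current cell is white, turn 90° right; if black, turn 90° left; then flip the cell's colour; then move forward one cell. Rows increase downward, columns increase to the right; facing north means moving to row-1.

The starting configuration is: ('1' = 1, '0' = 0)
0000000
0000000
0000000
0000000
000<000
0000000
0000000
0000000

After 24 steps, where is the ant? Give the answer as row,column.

[0] 0000000
0000000
0000000
0000000
000<000
0000000
0000000
0000000
[1] 0000000
0000000
0000000
000^000
0001000
0000000
0000000
0000000
[2] 0000000
0000000
0000000
0001>00
0001000
0000000
0000000
0000000
[3] 0000000
0000000
0000000
0001100
0001v00
0000000
0000000
0000000
[4] 0000000
0000000
0000000
0001100
000<100
0000000
0000000
0000000
[5] 0000000
0000000
0000000
0001100
0000100
000v000
0000000
0000000
[6] 0000000
0000000
0000000
0001100
0000100
00<1000
0000000
0000000
[7] 0000000
0000000
0000000
0001100
00^0100
0011000
0000000
0000000
[8] 0000000
0000000
0000000
0001100
001>100
0011000
0000000
0000000
[9] 0000000
0000000
0000000
0001100
0011100
001v000
0000000
0000000
[10] 0000000
0000000
0000000
0001100
0011100
0010>00
0000000
0000000
[11] 0000000
0000000
0000000
0001100
0011100
0010100
0000v00
0000000
[12] 0000000
0000000
0000000
0001100
0011100
0010100
000<100
0000000
[13] 0000000
0000000
0000000
0001100
0011100
001^100
0001100
0000000
[14] 0000000
0000000
0000000
0001100
0011100
0011>00
0001100
0000000
[15] 0000000
0000000
0000000
0001100
0011^00
0011000
0001100
0000000
[16] 0000000
0000000
0000000
0001100
001<000
0011000
0001100
0000000
[17] 0000000
0000000
0000000
0001100
0010000
001v000
0001100
0000000
[18] 0000000
0000000
0000000
0001100
0010000
0010>00
0001100
0000000
[19] 0000000
0000000
0000000
0001100
0010000
0010100
0001v00
0000000
[20] 0000000
0000000
0000000
0001100
0010000
0010100
00010>0
0000000
[21] 0000000
0000000
0000000
0001100
0010000
0010100
0001010
00000v0
[22] 0000000
0000000
0000000
0001100
0010000
0010100
0001010
0000<10
[23] 0000000
0000000
0000000
0001100
0010000
0010100
0001^10
0000110
[24] 0000000
0000000
0000000
0001100
0010000
0010100
00011>0
0000110

6,5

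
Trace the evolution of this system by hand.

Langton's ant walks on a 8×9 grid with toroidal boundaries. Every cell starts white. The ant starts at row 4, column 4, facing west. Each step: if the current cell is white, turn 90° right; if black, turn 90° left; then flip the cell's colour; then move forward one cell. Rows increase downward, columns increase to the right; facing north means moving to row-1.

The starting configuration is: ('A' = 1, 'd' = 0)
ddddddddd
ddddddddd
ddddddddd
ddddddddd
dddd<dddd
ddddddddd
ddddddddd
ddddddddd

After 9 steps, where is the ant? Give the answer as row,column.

5,4

gen 0: ddddddddd
ddddddddd
ddddddddd
ddddddddd
dddd<dddd
ddddddddd
ddddddddd
ddddddddd
gen 1: ddddddddd
ddddddddd
ddddddddd
dddd^dddd
ddddAdddd
ddddddddd
ddddddddd
ddddddddd
gen 2: ddddddddd
ddddddddd
ddddddddd
ddddA>ddd
ddddAdddd
ddddddddd
ddddddddd
ddddddddd
gen 3: ddddddddd
ddddddddd
ddddddddd
ddddAAddd
ddddAvddd
ddddddddd
ddddddddd
ddddddddd
gen 4: ddddddddd
ddddddddd
ddddddddd
ddddAAddd
dddd<Addd
ddddddddd
ddddddddd
ddddddddd
gen 5: ddddddddd
ddddddddd
ddddddddd
ddddAAddd
dddddAddd
ddddvdddd
ddddddddd
ddddddddd
gen 6: ddddddddd
ddddddddd
ddddddddd
ddddAAddd
dddddAddd
ddd<Adddd
ddddddddd
ddddddddd
gen 7: ddddddddd
ddddddddd
ddddddddd
ddddAAddd
ddd^dAddd
dddAAdddd
ddddddddd
ddddddddd
gen 8: ddddddddd
ddddddddd
ddddddddd
ddddAAddd
dddA>Addd
dddAAdddd
ddddddddd
ddddddddd
gen 9: ddddddddd
ddddddddd
ddddddddd
ddddAAddd
dddAAAddd
dddAvdddd
ddddddddd
ddddddddd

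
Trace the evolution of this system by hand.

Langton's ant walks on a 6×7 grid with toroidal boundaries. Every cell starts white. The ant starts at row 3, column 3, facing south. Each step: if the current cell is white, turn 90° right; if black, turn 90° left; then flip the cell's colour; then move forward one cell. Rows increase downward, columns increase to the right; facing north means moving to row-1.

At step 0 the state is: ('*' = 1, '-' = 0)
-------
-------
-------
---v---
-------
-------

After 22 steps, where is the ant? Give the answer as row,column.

step 0: -------
-------
-------
---v---
-------
-------
step 1: -------
-------
-------
--<*---
-------
-------
step 2: -------
-------
--^----
--**---
-------
-------
step 3: -------
-------
--*>---
--**---
-------
-------
step 4: -------
-------
--**---
--*v---
-------
-------
step 5: -------
-------
--**---
--*->--
-------
-------
step 6: -------
-------
--**---
--*-*--
----v--
-------
step 7: -------
-------
--**---
--*-*--
---<*--
-------
step 8: -------
-------
--**---
--*^*--
---**--
-------
step 9: -------
-------
--**---
--**>--
---**--
-------
step 10: -------
-------
--**^--
--**---
---**--
-------
step 11: -------
-------
--***>-
--**---
---**--
-------
step 12: -------
-------
--****-
--**-v-
---**--
-------
step 13: -------
-------
--****-
--**<*-
---**--
-------
step 14: -------
-------
--**^*-
--****-
---**--
-------
step 15: -------
-------
--*<-*-
--****-
---**--
-------
step 16: -------
-------
--*--*-
--*v**-
---**--
-------
step 17: -------
-------
--*--*-
--*->*-
---**--
-------
step 18: -------
-------
--*-^*-
--*--*-
---**--
-------
step 19: -------
-------
--*-*>-
--*--*-
---**--
-------
step 20: -------
-----^-
--*-*--
--*--*-
---**--
-------
step 21: -------
-----*>
--*-*--
--*--*-
---**--
-------
step 22: -------
-----**
--*-*-v
--*--*-
---**--
-------

2,6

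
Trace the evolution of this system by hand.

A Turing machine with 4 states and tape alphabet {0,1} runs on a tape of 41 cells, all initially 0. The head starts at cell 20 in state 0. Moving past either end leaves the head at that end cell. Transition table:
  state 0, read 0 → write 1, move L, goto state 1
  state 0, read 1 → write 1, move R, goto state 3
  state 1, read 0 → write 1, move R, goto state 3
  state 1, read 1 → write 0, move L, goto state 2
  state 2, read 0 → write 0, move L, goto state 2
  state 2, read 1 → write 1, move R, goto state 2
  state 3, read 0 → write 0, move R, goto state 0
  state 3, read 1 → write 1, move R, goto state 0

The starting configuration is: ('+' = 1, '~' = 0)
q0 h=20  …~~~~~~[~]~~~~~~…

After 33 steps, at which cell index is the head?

19

[0] q0 h=20  …~~~~~~[~]~~~~~~…
[1] q1 h=19  …~~~~~~[~]+~~~~~…
[2] q3 h=20  …~~~~~+[+]~~~~~~…
[3] q0 h=21  …~~~~++[~]~~~~~~…
[4] q1 h=20  …~~~~~+[+]+~~~~~…
[5] q2 h=19  …~~~~~~[+]~+~~~~…
[6] q2 h=20  …~~~~~+[~]+~~~~~…
[7] q2 h=19  …~~~~~~[+]~+~~~~…
[8] q2 h=20  …~~~~~+[~]+~~~~~…
[9] q2 h=19  …~~~~~~[+]~+~~~~…
[10] q2 h=20  …~~~~~+[~]+~~~~~…
[11] q2 h=19  …~~~~~~[+]~+~~~~…
[12] q2 h=20  …~~~~~+[~]+~~~~~…
[13] q2 h=19  …~~~~~~[+]~+~~~~…
[14] q2 h=20  …~~~~~+[~]+~~~~~…
[15] q2 h=19  …~~~~~~[+]~+~~~~…
[16] q2 h=20  …~~~~~+[~]+~~~~~…
[17] q2 h=19  …~~~~~~[+]~+~~~~…
[18] q2 h=20  …~~~~~+[~]+~~~~~…
[19] q2 h=19  …~~~~~~[+]~+~~~~…
[20] q2 h=20  …~~~~~+[~]+~~~~~…
[21] q2 h=19  …~~~~~~[+]~+~~~~…
[22] q2 h=20  …~~~~~+[~]+~~~~~…
[23] q2 h=19  …~~~~~~[+]~+~~~~…
[24] q2 h=20  …~~~~~+[~]+~~~~~…
[25] q2 h=19  …~~~~~~[+]~+~~~~…
[26] q2 h=20  …~~~~~+[~]+~~~~~…
[27] q2 h=19  …~~~~~~[+]~+~~~~…
[28] q2 h=20  …~~~~~+[~]+~~~~~…
[29] q2 h=19  …~~~~~~[+]~+~~~~…
[30] q2 h=20  …~~~~~+[~]+~~~~~…
[31] q2 h=19  …~~~~~~[+]~+~~~~…
[32] q2 h=20  …~~~~~+[~]+~~~~~…
[33] q2 h=19  …~~~~~~[+]~+~~~~…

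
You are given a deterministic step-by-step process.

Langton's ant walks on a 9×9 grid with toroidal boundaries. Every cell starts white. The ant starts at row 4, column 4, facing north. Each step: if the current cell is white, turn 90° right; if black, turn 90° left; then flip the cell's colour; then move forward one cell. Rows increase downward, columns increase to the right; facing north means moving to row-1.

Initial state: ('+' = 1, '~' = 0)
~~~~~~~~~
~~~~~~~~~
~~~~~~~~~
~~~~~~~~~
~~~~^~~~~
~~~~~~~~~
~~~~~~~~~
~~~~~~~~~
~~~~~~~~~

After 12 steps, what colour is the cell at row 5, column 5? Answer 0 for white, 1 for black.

1

gen 0: ~~~~~~~~~
~~~~~~~~~
~~~~~~~~~
~~~~~~~~~
~~~~^~~~~
~~~~~~~~~
~~~~~~~~~
~~~~~~~~~
~~~~~~~~~
gen 1: ~~~~~~~~~
~~~~~~~~~
~~~~~~~~~
~~~~~~~~~
~~~~+>~~~
~~~~~~~~~
~~~~~~~~~
~~~~~~~~~
~~~~~~~~~
gen 2: ~~~~~~~~~
~~~~~~~~~
~~~~~~~~~
~~~~~~~~~
~~~~++~~~
~~~~~v~~~
~~~~~~~~~
~~~~~~~~~
~~~~~~~~~
gen 3: ~~~~~~~~~
~~~~~~~~~
~~~~~~~~~
~~~~~~~~~
~~~~++~~~
~~~~<+~~~
~~~~~~~~~
~~~~~~~~~
~~~~~~~~~
gen 4: ~~~~~~~~~
~~~~~~~~~
~~~~~~~~~
~~~~~~~~~
~~~~^+~~~
~~~~++~~~
~~~~~~~~~
~~~~~~~~~
~~~~~~~~~
gen 5: ~~~~~~~~~
~~~~~~~~~
~~~~~~~~~
~~~~~~~~~
~~~<~+~~~
~~~~++~~~
~~~~~~~~~
~~~~~~~~~
~~~~~~~~~
gen 6: ~~~~~~~~~
~~~~~~~~~
~~~~~~~~~
~~~^~~~~~
~~~+~+~~~
~~~~++~~~
~~~~~~~~~
~~~~~~~~~
~~~~~~~~~
gen 7: ~~~~~~~~~
~~~~~~~~~
~~~~~~~~~
~~~+>~~~~
~~~+~+~~~
~~~~++~~~
~~~~~~~~~
~~~~~~~~~
~~~~~~~~~
gen 8: ~~~~~~~~~
~~~~~~~~~
~~~~~~~~~
~~~++~~~~
~~~+v+~~~
~~~~++~~~
~~~~~~~~~
~~~~~~~~~
~~~~~~~~~
gen 9: ~~~~~~~~~
~~~~~~~~~
~~~~~~~~~
~~~++~~~~
~~~<++~~~
~~~~++~~~
~~~~~~~~~
~~~~~~~~~
~~~~~~~~~
gen 10: ~~~~~~~~~
~~~~~~~~~
~~~~~~~~~
~~~++~~~~
~~~~++~~~
~~~v++~~~
~~~~~~~~~
~~~~~~~~~
~~~~~~~~~
gen 11: ~~~~~~~~~
~~~~~~~~~
~~~~~~~~~
~~~++~~~~
~~~~++~~~
~~<+++~~~
~~~~~~~~~
~~~~~~~~~
~~~~~~~~~
gen 12: ~~~~~~~~~
~~~~~~~~~
~~~~~~~~~
~~~++~~~~
~~^~++~~~
~~++++~~~
~~~~~~~~~
~~~~~~~~~
~~~~~~~~~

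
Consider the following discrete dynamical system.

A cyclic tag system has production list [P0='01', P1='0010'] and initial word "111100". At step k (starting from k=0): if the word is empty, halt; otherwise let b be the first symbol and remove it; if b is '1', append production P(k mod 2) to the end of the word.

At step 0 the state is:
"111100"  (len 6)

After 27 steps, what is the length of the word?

k=0  "111100"  (len 6)
k=1  "1110001"  (len 7)
k=2  "1100010010"  (len 10)
k=3  "10001001001"  (len 11)
k=4  "00010010010010"  (len 14)
k=5  "0010010010010"  (len 13)
k=6  "010010010010"  (len 12)
k=7  "10010010010"  (len 11)
k=8  "00100100100010"  (len 14)
k=9  "0100100100010"  (len 13)
k=10  "100100100010"  (len 12)
k=11  "0010010001001"  (len 13)
k=12  "010010001001"  (len 12)
k=13  "10010001001"  (len 11)
k=14  "00100010010010"  (len 14)
k=15  "0100010010010"  (len 13)
k=16  "100010010010"  (len 12)
k=17  "0001001001001"  (len 13)
k=18  "001001001001"  (len 12)
k=19  "01001001001"  (len 11)
k=20  "1001001001"  (len 10)
k=21  "00100100101"  (len 11)
k=22  "0100100101"  (len 10)
k=23  "100100101"  (len 9)
k=24  "001001010010"  (len 12)
k=25  "01001010010"  (len 11)
k=26  "1001010010"  (len 10)
k=27  "00101001001"  (len 11)

11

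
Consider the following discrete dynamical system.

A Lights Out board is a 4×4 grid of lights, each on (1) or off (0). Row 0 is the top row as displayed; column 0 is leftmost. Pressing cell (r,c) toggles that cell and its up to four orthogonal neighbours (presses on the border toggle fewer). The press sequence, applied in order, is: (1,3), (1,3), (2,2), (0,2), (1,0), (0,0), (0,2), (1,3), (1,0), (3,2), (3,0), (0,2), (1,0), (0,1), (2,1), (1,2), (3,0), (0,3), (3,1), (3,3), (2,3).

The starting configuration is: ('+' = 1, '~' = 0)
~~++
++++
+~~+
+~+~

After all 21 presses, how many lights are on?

t=0: ~~++
++++
+~~+
+~+~
t=1: ~~+~
++~~
+~~~
+~+~
t=2: ~~++
++++
+~~+
+~+~
t=3: ~~++
++~+
+++~
+~~~
t=4: ~+~~
++++
+++~
+~~~
t=5: ++~~
~~++
~++~
+~~~
t=6: ~~~~
+~++
~++~
+~~~
t=7: ~+++
+~~+
~++~
+~~~
t=8: ~++~
+~+~
~+++
+~~~
t=9: +++~
~++~
++++
+~~~
t=10: +++~
~++~
++~+
++++
t=11: +++~
~++~
~+~+
~~++
t=12: +~~+
~+~~
~+~+
~~++
t=13: ~~~+
+~~~
++~+
~~++
t=14: ++++
++~~
++~+
~~++
t=15: ++++
+~~~
~~++
~+++
t=16: ++~+
++++
~~~+
~+++
t=17: ++~+
++++
+~~+
+~++
t=18: +++~
+++~
+~~+
+~++
t=19: +++~
+++~
++~+
~+~+
t=20: +++~
+++~
++~~
~++~
t=21: +++~
++++
++++
~+++

14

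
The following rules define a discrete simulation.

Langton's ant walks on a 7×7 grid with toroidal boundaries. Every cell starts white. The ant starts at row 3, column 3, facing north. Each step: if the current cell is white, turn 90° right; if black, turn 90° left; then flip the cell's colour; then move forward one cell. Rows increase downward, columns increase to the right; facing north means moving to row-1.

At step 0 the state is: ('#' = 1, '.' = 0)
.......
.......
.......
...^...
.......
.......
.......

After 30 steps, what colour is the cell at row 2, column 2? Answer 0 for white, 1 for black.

1

0) .......
.......
.......
...^...
.......
.......
.......
1) .......
.......
.......
...#>..
.......
.......
.......
2) .......
.......
.......
...##..
....v..
.......
.......
3) .......
.......
.......
...##..
...<#..
.......
.......
4) .......
.......
.......
...^#..
...##..
.......
.......
5) .......
.......
.......
..<.#..
...##..
.......
.......
6) .......
.......
..^....
..#.#..
...##..
.......
.......
7) .......
.......
..#>...
..#.#..
...##..
.......
.......
8) .......
.......
..##...
..#v#..
...##..
.......
.......
9) .......
.......
..##...
..<##..
...##..
.......
.......
10) .......
.......
..##...
...##..
..v##..
.......
.......
11) .......
.......
..##...
...##..
.<###..
.......
.......
12) .......
.......
..##...
.^.##..
.####..
.......
.......
13) .......
.......
..##...
.#>##..
.####..
.......
.......
14) .......
.......
..##...
.####..
.#v##..
.......
.......
15) .......
.......
..##...
.####..
.#.>#..
.......
.......
16) .......
.......
..##...
.##^#..
.#..#..
.......
.......
17) .......
.......
..##...
.#<.#..
.#..#..
.......
.......
18) .......
.......
..##...
.#..#..
.#v.#..
.......
.......
19) .......
.......
..##...
.#..#..
.<#.#..
.......
.......
20) .......
.......
..##...
.#..#..
..#.#..
.v.....
.......
21) .......
.......
..##...
.#..#..
..#.#..
<#.....
.......
22) .......
.......
..##...
.#..#..
^.#.#..
##.....
.......
23) .......
.......
..##...
.#..#..
#>#.#..
##.....
.......
24) .......
.......
..##...
.#..#..
###.#..
#v.....
.......
25) .......
.......
..##...
.#..#..
###.#..
#.>....
.......
26) .......
.......
..##...
.#..#..
###.#..
#.#....
..v....
27) .......
.......
..##...
.#..#..
###.#..
#.#....
.<#....
28) .......
.......
..##...
.#..#..
###.#..
#^#....
.##....
29) .......
.......
..##...
.#..#..
###.#..
##>....
.##....
30) .......
.......
..##...
.#..#..
##^.#..
##.....
.##....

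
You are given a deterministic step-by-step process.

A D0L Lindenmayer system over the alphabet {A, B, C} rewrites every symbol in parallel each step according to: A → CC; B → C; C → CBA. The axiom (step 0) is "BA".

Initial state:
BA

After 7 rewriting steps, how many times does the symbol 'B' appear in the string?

120

[0] BA
[1] CCC
[2] CBACBACBA
[3] CBACCCCBACCCCBACCC
[4] CBACCCCBACBACBACBACCCCBACBACBACBACCCCBACBACBA
[5] CBACCCCBACBACBACBACCCCBACCCCBACCCCBACCCCBACBACBACBACCCCBACCCCBACCCCBACCCCBACBACBACBACCCCBACCCCBACCC
[6] CBACCCCBACBACBACBACCCCBACCCCBACCCCBACCCCBACBACBACBACCCCBAC…CCBACCCCBACCCCBACCCCBACBACBACBACCCCBACBACBACBACCCCBACBACBA  (len 234)
[7] CBACCCCBACBACBACBACCCCBACCCCBACCCCBACCCCBACBACBACBACCCCBAC…ACBACBACBACCCCBACCCCBACCCCBACCCCBACBACBACBACCCCBACCCCBACCC  (len 531)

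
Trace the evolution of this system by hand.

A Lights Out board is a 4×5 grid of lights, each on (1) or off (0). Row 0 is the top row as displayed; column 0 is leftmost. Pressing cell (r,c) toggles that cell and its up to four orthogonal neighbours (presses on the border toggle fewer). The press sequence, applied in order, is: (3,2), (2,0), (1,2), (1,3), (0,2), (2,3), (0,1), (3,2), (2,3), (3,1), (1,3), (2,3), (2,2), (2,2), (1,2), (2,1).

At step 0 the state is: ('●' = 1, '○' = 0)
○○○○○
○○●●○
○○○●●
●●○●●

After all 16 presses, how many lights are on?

[0] ○○○○○
○○●●○
○○○●●
●●○●●
[1] ○○○○○
○○●●○
○○●●●
●○●○●
[2] ○○○○○
●○●●○
●●●●●
○○●○●
[3] ○○●○○
●●○○○
●●○●●
○○●○●
[4] ○○●●○
●●●●●
●●○○●
○○●○●
[5] ○●○○○
●●○●●
●●○○●
○○●○●
[6] ○●○○○
●●○○●
●●●●○
○○●●●
[7] ●○●○○
●○○○●
●●●●○
○○●●●
[8] ●○●○○
●○○○●
●●○●○
○●○○●
[9] ●○●○○
●○○●●
●●●○●
○●○●●
[10] ●○●○○
●○○●●
●○●○●
●○●●●
[11] ●○●●○
●○●○○
●○●●●
●○●●●
[12] ●○●●○
●○●●○
●○○○○
●○●○●
[13] ●○●●○
●○○●○
●●●●○
●○○○●
[14] ●○●●○
●○●●○
●○○○○
●○●○●
[15] ●○○●○
●●○○○
●○●○○
●○●○●
[16] ●○○●○
●○○○○
○●○○○
●●●○●

8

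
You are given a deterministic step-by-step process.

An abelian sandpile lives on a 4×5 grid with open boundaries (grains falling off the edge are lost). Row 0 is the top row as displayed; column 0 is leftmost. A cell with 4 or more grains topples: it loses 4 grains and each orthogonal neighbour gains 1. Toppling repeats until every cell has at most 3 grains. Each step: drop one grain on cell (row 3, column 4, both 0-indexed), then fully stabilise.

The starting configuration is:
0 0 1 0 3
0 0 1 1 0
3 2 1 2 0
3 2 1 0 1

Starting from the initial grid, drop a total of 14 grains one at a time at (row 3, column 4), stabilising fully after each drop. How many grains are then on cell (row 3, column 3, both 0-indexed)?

[0] 0 0 1 0 3
0 0 1 1 0
3 2 1 2 0
3 2 1 0 1
[1] 0 0 1 0 3
0 0 1 1 0
3 2 1 2 0
3 2 1 0 2
[2] 0 0 1 0 3
0 0 1 1 0
3 2 1 2 0
3 2 1 0 3
[3] 0 0 1 0 3
0 0 1 1 0
3 2 1 2 1
3 2 1 1 0
[4] 0 0 1 0 3
0 0 1 1 0
3 2 1 2 1
3 2 1 1 1
[5] 0 0 1 0 3
0 0 1 1 0
3 2 1 2 1
3 2 1 1 2
[6] 0 0 1 0 3
0 0 1 1 0
3 2 1 2 1
3 2 1 1 3
[7] 0 0 1 0 3
0 0 1 1 0
3 2 1 2 2
3 2 1 2 0
[8] 0 0 1 0 3
0 0 1 1 0
3 2 1 2 2
3 2 1 2 1
[9] 0 0 1 0 3
0 0 1 1 0
3 2 1 2 2
3 2 1 2 2
[10] 0 0 1 0 3
0 0 1 1 0
3 2 1 2 2
3 2 1 2 3
[11] 0 0 1 0 3
0 0 1 1 0
3 2 1 2 3
3 2 1 3 0
[12] 0 0 1 0 3
0 0 1 1 0
3 2 1 2 3
3 2 1 3 1
[13] 0 0 1 0 3
0 0 1 1 0
3 2 1 2 3
3 2 1 3 2
[14] 0 0 1 0 3
0 0 1 1 0
3 2 1 2 3
3 2 1 3 3

3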